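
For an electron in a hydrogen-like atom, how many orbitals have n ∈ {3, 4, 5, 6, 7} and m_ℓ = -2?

Go shell by shell, enumerating (ℓ, m_ℓ) with m_ℓ = -2:
n=3 → 1; n=4 → 2; n=5 → 3; n=6 → 4; n=7 → 5.
Total orbitals: 1 + 2 + 3 + 4 + 5 = 15.

15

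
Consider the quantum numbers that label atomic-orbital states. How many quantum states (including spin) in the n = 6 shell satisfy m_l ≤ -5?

For n = 6, l ranges over 0 … 5.
Per l-value: l=5 → 1.
Orbitals: 1. Each orbital carries two spin states, so 1 × 2 = 2 states.

2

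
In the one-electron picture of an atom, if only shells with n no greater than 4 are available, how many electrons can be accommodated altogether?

Total orbitals = 1² + 2² + 3² + 4² = 30. Doubling for spin gives 60 electrons.

60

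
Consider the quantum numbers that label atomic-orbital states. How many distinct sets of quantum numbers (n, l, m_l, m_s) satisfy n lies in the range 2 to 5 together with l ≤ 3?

Per-shell orbital counts meeting the constraint:
n=2 → 4; n=3 → 9; n=4 → 16; n=5 → 16.
Orbitals: 4 + 9 + 16 + 16 = 45. Including both spin states (m_s = ±1/2) gives 2 × 45 = 90 states.

90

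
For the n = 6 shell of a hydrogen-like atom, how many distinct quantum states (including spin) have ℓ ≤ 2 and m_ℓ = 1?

For n = 6, ℓ ranges over 0 … 5.
Contributions: ℓ=1 → 1; ℓ=2 → 1.
Orbitals: 1 + 1 = 2. Each orbital carries two spin states, so 2 × 2 = 4 states.

4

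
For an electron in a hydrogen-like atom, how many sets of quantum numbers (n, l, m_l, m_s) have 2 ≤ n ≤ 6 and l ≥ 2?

140

For each n in the range, tally the orbitals obeying l ≥ 2:
n=3 → 5; n=4 → 12; n=5 → 21; n=6 → 32.
Orbitals: 5 + 12 + 21 + 32 = 70. Including both spin states (m_s = ±1/2) gives 2 × 70 = 140 states.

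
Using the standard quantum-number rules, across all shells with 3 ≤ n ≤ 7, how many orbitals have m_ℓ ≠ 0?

110

Per-shell orbital counts meeting the constraint:
n=3 → 6; n=4 → 12; n=5 → 20; n=6 → 30; n=7 → 42.
Total orbitals: 6 + 12 + 20 + 30 + 42 = 110.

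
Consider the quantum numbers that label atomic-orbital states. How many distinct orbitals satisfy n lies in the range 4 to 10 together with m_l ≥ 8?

4

For each n in the range, tally the orbitals obeying m_l ≥ 8:
n=9 → 1; n=10 → 3.
Total orbitals: 1 + 3 = 4.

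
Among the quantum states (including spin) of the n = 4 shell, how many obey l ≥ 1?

With n = 4 the allowed l are 0, 1, …, 3.
The (l, ml) pairs meeting l ≥ 1 give: l=1 → 3; l=2 → 5; l=3 → 7.
Orbitals: 3 + 5 + 7 = 15. Each orbital carries two spin states, so 15 × 2 = 30 states.

30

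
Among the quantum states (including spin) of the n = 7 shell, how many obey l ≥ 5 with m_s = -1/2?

With n = 7 the allowed l are 0, 1, …, 6.
Contributions: l=5 → 11; l=6 → 13.
Orbitals: 11 + 13 = 24. With m_s fixed to a single value there is one state per orbital, giving 24 states.

24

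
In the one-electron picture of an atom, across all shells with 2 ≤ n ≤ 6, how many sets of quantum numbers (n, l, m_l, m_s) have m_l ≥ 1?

70

Count contributing orbitals for each principal shell:
n=2 → 1; n=3 → 3; n=4 → 6; n=5 → 10; n=6 → 15.
Orbitals: 1 + 3 + 6 + 10 + 15 = 35. Including both spin states (m_s = ±1/2) gives 2 × 35 = 70 states.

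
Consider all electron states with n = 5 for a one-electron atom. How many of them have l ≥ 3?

With n = 5 the allowed l are 0, 1, …, 4.
Orbitals with l ≥ 3, by l: l=3 → 7; l=4 → 9.
Orbitals: 7 + 9 = 16. Each orbital carries two spin states, so 16 × 2 = 32 states.

32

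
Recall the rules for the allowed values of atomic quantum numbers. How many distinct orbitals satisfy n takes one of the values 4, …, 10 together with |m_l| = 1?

84

Treat each shell separately and count matching orbitals:
n=4 → 6; n=5 → 8; n=6 → 10; n=7 → 12; n=8 → 14; n=9 → 16; n=10 → 18.
Total orbitals: 6 + 8 + 10 + 12 + 14 + 16 + 18 = 84.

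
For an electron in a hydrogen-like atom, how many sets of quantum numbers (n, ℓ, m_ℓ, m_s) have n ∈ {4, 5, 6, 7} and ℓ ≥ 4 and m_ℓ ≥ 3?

For each n in the range, tally the orbitals obeying ℓ ≥ 4 and m_ℓ ≥ 3:
n=5 → 2; n=6 → 5; n=7 → 9.
Orbitals: 2 + 5 + 9 = 16. Including both spin states (m_s = ±1/2) gives 2 × 16 = 32 states.

32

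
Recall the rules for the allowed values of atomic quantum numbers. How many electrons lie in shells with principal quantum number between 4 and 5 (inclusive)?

82

Shell n has n² orbitals: 4²=16 + 5²=25 = 41 orbitals.
Two spin states per orbital: 2 × 41 = 82 electrons.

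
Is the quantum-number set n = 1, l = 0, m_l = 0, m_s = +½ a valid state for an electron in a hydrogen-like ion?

n = 1 is a positive integer. l = 0 satisfies 0 ≤ l ≤ n−1 = 0. m_l = 0 lies in the range −l … +l (here 0). m_s = +1/2 is one of ±1/2.
All four constraints are satisfied.

Yes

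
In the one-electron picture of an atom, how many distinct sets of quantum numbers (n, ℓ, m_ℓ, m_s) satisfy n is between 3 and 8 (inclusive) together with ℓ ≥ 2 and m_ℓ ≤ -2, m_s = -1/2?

Treat each shell separately and count matching orbitals:
n=3 → 1; n=4 → 3; n=5 → 6; n=6 → 10; n=7 → 15; n=8 → 21.
Orbitals: 1 + 3 + 6 + 10 + 15 + 21 = 56. With m_s fixed to -1/2 there is one state per orbital, so 56 states.

56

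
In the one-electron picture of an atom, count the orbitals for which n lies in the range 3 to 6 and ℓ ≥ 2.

70

Work shell by shell — for each n, count the (ℓ, m_ℓ) pairs that satisfy ℓ ≥ 2:
n=3 → 5; n=4 → 12; n=5 → 21; n=6 → 32.
Total orbitals: 5 + 12 + 21 + 32 = 70.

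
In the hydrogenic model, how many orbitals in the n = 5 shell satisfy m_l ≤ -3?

Go through l = 0, …, 4 (the values permitted for n = 5).
The (l, m_l) pairs meeting m_l ≤ -3 give: l=3 → 1; l=4 → 2.
Total orbitals: 1 + 2 = 3.

3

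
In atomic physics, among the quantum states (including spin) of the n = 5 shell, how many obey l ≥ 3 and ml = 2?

Go through l = 0, …, 4 (the values permitted for n = 5).
The (l, ml) pairs meeting l ≥ 3 and ml = 2 give: l=3 → 1; l=4 → 1.
Orbitals: 1 + 1 = 2. Each orbital carries two spin states, so 2 × 2 = 4 states.

4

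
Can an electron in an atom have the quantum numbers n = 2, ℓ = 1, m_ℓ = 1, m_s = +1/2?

Allowed

n = 2 is a positive integer. ℓ = 1 satisfies 0 ≤ ℓ ≤ n−1 = 1. m_ℓ = 1 lies in the range −ℓ … +ℓ (here −1 … 1). m_s = +1/2 is one of ±1/2.
All four constraints are satisfied.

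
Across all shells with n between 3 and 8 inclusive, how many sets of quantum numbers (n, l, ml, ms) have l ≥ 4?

Count contributing orbitals for each principal shell:
n=5 → 9; n=6 → 20; n=7 → 33; n=8 → 48.
Orbitals: 9 + 20 + 33 + 48 = 110. Including both spin states (ms = ±1/2) gives 2 × 110 = 220 states.

220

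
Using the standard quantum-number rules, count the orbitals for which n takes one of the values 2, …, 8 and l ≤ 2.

58

Per-shell orbital counts meeting the constraint:
n=2 → 4; n=3 → 9; n=4 → 9; n=5 → 9; n=6 → 9; n=7 → 9; n=8 → 9.
Total orbitals: 4 + 9 + 9 + 9 + 9 + 9 + 9 = 58.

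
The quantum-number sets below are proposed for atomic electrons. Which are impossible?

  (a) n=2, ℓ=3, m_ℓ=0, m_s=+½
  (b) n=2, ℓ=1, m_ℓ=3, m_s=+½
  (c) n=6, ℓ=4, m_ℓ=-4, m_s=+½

(a) and (b)

(a) has ℓ = 3 ≥ n = 2, violating 0 ≤ ℓ ≤ n−1.
(b) has |m_ℓ| = 3 > ℓ = 1, violating −ℓ ≤ m_ℓ ≤ ℓ.
The remaining set (c) satisfies all four rules.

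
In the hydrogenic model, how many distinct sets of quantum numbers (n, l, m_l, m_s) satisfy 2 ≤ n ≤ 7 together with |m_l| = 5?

12

For each n in the range, tally the orbitals obeying |m_l| = 5:
n=6 → 2; n=7 → 4.
Orbitals: 2 + 4 = 6. Including both spin states (m_s = ±1/2) gives 2 × 6 = 12 states.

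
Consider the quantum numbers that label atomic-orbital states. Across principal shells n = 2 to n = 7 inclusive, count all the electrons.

278

Shell n has n² orbitals: 2²=4 + 3²=9 + 4²=16 + 5²=25 + 6²=36 + 7²=49 = 139 orbitals.
Two spin states per orbital: 2 × 139 = 278 electrons.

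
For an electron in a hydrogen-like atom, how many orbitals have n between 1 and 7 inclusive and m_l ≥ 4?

Go shell by shell, enumerating (l, m_l) with m_l ≥ 4:
n=5 → 1; n=6 → 3; n=7 → 6.
Total orbitals: 1 + 3 + 6 = 10.

10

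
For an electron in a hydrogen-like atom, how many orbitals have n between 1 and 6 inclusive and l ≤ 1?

Per-shell orbital counts meeting the constraint:
n=1 → 1; n=2 → 4; n=3 → 4; n=4 → 4; n=5 → 4; n=6 → 4.
Total orbitals: 1 + 4 + 4 + 4 + 4 + 4 = 21.

21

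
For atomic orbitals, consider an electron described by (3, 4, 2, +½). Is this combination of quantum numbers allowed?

Invalid

The orbital quantum number must satisfy 0 ≤ l ≤ n−1. With n = 3 the allowed l values are 0, 1, 2, so l = 4 is out of range.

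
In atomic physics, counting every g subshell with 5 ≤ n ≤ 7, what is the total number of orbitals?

27

A g subshell (l = 4) exists for every n ≥ 5, so shells n = 5, 6, 7 each contribute one — 3 subshells.
Since each g subshell has 2·4+1 = 9 orbitals, the total is 3 × 9 = 27.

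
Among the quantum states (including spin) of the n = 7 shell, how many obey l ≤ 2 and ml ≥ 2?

2

For n = 7, l ranges over 0 … 6.
Per l-value: l=2 → 1.
Orbitals: 1. Each orbital carries two spin states, so 1 × 2 = 2 states.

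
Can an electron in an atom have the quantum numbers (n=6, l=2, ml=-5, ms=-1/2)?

The magnetic quantum number must satisfy −l ≤ ml ≤ l. With l = 2, ml can only be -2, -1, 0, 1, 2, so ml = -5 is forbidden.

No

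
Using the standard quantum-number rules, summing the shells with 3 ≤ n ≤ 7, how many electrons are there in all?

Shell n has n² orbitals: 3²=9 + 4²=16 + 5²=25 + 6²=36 + 7²=49 = 135 orbitals.
Two spin states per orbital: 2 × 135 = 270 electrons.

270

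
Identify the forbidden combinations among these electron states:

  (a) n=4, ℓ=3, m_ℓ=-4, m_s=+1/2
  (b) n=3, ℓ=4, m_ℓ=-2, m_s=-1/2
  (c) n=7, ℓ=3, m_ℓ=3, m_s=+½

(a) has |m_ℓ| = 4 > ℓ = 3, violating −ℓ ≤ m_ℓ ≤ ℓ.
(b) has ℓ = 4 ≥ n = 3, violating 0 ≤ ℓ ≤ n−1.
The remaining set (c) satisfies all four rules.

(a) and (b)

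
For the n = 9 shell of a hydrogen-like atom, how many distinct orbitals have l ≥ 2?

The n = 9 shell has l = 0 through 8; check each.
Per l-value: l=2 → 5; l=3 → 7; l=4 → 9; l=5 → 11; l=6 → 13; l=7 → 15; l=8 → 17.
Total orbitals: 5 + 7 + 9 + 11 + 13 + 15 + 17 = 77.

77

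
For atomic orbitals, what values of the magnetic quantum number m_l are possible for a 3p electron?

-1, 0, 1

The 3p subshell has l = 1, and m_l takes every integer from −l to +l. With l = 1 that gives the 3 values -1, 0, 1.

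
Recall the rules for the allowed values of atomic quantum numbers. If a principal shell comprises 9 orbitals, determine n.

n = 3

n² = 9 ⇒ n = 3.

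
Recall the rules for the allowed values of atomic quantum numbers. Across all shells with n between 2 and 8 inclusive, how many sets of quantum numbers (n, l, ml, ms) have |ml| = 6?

12

Per-shell orbital counts meeting the constraint:
n=7 → 2; n=8 → 4.
Orbitals: 2 + 4 = 6. Including both spin states (ms = ±1/2) gives 2 × 6 = 12 states.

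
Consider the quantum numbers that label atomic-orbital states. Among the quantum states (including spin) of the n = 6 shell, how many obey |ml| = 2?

The n = 6 shell has l = 0 through 5; check each.
Contributions: l=2 → 2; l=3 → 2; l=4 → 2; l=5 → 2.
Orbitals: 2 + 2 + 2 + 2 = 8. Each orbital carries two spin states, so 8 × 2 = 16 states.

16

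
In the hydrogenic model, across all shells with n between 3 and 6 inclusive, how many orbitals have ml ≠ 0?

Treat each shell separately and count matching orbitals:
n=3 → 6; n=4 → 12; n=5 → 20; n=6 → 30.
Total orbitals: 6 + 12 + 20 + 30 = 68.

68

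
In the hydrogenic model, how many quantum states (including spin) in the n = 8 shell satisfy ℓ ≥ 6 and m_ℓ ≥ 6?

6

For n = 8, ℓ ranges over 0 … 7.
Contributions: ℓ=6 → 1; ℓ=7 → 2.
Orbitals: 1 + 2 = 3. Each orbital carries two spin states, so 3 × 2 = 6 states.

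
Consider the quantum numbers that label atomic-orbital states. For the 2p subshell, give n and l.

n = 2, l = 1

The leading integer gives n = 2; the letter 'p' means l = 1.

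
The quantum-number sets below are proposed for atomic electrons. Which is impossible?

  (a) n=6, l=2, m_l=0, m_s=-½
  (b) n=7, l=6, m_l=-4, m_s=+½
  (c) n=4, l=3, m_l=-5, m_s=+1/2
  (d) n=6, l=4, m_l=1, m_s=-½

(c) has |m_l| = 5 > l = 3, violating −l ≤ m_l ≤ l.
The remaining sets (a), (b), (d) satisfy all four rules.

(c)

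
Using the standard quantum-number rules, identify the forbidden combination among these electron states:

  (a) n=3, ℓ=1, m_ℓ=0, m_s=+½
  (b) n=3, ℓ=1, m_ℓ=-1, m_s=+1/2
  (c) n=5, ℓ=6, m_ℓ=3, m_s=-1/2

(c) has ℓ = 6 ≥ n = 5, violating 0 ≤ ℓ ≤ n−1.
The remaining sets (a), (b) satisfy all four rules.

(c)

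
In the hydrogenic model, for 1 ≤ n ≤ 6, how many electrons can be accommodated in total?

182

Total orbitals = 1² + 2² + 3² + 4² + 5² + 6² = 91. Doubling for spin gives 182 electrons.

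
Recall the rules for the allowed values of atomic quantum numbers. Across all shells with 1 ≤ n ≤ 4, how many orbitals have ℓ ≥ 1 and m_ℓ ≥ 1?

Count contributing orbitals for each principal shell:
n=2 → 1; n=3 → 3; n=4 → 6.
Total orbitals: 1 + 3 + 6 = 10.

10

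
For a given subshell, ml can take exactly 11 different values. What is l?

l = 5

ml ranges over 2l+1 integers, so 2l+1 = 11 ⇒ l = 5.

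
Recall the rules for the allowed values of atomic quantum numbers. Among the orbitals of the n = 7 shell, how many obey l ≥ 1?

The n = 7 shell has l = 0 through 6; check each.
The (l, ml) pairs meeting l ≥ 1 give: l=1 → 3; l=2 → 5; l=3 → 7; l=4 → 9; l=5 → 11; l=6 → 13.
Total orbitals: 3 + 5 + 7 + 9 + 11 + 13 = 48.

48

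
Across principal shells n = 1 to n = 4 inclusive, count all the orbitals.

Shell n has n² orbitals: 1²=1 + 2²=4 + 3²=9 + 4²=16 = 30 orbitals.

30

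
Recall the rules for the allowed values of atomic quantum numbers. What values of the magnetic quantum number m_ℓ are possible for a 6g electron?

-4, -3, -2, -1, 0, 1, 2, 3, 4

The 6g subshell has ℓ = 4, and m_ℓ takes every integer from −ℓ to +ℓ. With ℓ = 4 that gives the 9 values -4, -3, -2, -1, 0, 1, 2, 3, 4.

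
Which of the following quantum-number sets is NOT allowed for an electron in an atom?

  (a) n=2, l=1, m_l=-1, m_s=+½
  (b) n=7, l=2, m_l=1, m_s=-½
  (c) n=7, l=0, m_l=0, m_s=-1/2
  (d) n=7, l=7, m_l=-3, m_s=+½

(d) has l = 7 ≥ n = 7, violating 0 ≤ l ≤ n−1.
The remaining sets (a), (b), (c) satisfy all four rules.

(d)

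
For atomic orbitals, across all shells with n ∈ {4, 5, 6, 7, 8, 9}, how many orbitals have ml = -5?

For each n in the range, tally the orbitals obeying ml = -5:
n=6 → 1; n=7 → 2; n=8 → 3; n=9 → 4.
Total orbitals: 1 + 2 + 3 + 4 = 10.

10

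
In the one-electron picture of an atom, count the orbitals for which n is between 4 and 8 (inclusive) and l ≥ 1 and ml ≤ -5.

10

Treat each shell separately and count matching orbitals:
n=6 → 1; n=7 → 3; n=8 → 6.
Total orbitals: 1 + 3 + 6 = 10.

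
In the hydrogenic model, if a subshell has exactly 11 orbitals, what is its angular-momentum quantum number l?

2l+1 = 11 gives l = 5.

l = 5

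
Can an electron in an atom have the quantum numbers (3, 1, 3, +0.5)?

The magnetic quantum number must satisfy −l ≤ m_l ≤ l. With l = 1, m_l can only be -1, 0, 1, so m_l = 3 is forbidden.

Invalid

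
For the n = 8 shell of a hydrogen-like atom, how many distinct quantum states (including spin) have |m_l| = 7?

4

The n = 8 shell has l = 0 through 7; check each.
Per l-value: l=7 → 2.
Orbitals: 2. Each orbital carries two spin states, so 2 × 2 = 4 states.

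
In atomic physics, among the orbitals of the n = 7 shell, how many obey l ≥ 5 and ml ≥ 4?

With n = 7 the allowed l are 0, 1, …, 6.
Per l-value: l=5 → 2; l=6 → 3.
Total orbitals: 2 + 3 = 5.

5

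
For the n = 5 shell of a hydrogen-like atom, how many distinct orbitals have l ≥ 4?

Go through l = 0, …, 4 (the values permitted for n = 5).
The (l, m_l) pairs meeting l ≥ 4 give: l=4 → 9.
Total orbitals: 9.

9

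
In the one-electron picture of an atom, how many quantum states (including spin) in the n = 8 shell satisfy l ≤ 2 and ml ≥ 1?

The n = 8 shell has l = 0 through 7; check each.
The (l, ml) pairs meeting l ≤ 2 and ml ≥ 1 give: l=1 → 1; l=2 → 2.
Orbitals: 1 + 2 = 3. Each orbital carries two spin states, so 3 × 2 = 6 states.

6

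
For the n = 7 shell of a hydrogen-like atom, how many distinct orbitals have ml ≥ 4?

With n = 7 the allowed l are 0, 1, …, 6.
Contributions: l=4 → 1; l=5 → 2; l=6 → 3.
Total orbitals: 1 + 2 + 3 = 6.

6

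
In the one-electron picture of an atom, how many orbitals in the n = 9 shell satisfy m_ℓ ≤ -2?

28

For n = 9, ℓ ranges over 0 … 8.
The (ℓ, m_ℓ) pairs meeting m_ℓ ≤ -2 give: ℓ=2 → 1; ℓ=3 → 2; ℓ=4 → 3; ℓ=5 → 4; ℓ=6 → 5; ℓ=7 → 6; ℓ=8 → 7.
Total orbitals: 1 + 2 + 3 + 4 + 5 + 6 + 7 = 28.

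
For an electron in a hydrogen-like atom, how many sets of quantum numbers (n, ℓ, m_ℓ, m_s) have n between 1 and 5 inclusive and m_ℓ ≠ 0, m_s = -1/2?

40

Work shell by shell — for each n, count the (ℓ, m_ℓ) pairs that satisfy m_ℓ ≠ 0:
n=2 → 2; n=3 → 6; n=4 → 12; n=5 → 20.
Orbitals: 2 + 6 + 12 + 20 = 40. With m_s fixed to -1/2 there is one state per orbital, so 40 states.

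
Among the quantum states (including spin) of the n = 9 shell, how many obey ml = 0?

18

Per l-value: l=0 → 1; l=1 → 1; l=2 → 1; l=3 → 1; l=4 → 1; l=5 → 1; l=6 → 1; l=7 → 1; l=8 → 1.
Orbitals: 1 + 1 + 1 + 1 + 1 + 1 + 1 + 1 + 1 = 9. Each orbital carries two spin states, so 9 × 2 = 18 states.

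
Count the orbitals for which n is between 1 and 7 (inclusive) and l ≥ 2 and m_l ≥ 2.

35

Count contributing orbitals for each principal shell:
n=3 → 1; n=4 → 3; n=5 → 6; n=6 → 10; n=7 → 15.
Total orbitals: 1 + 3 + 6 + 10 + 15 = 35.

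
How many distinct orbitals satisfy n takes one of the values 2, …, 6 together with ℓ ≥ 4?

Count contributing orbitals for each principal shell:
n=5 → 9; n=6 → 20.
Total orbitals: 9 + 20 = 29.

29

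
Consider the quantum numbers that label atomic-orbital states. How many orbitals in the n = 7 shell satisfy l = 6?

13

With n = 7 the allowed l are 0, 1, …, 6.
The (l, m_l) pairs meeting l = 6 give: l=6 → 13.
Total orbitals: 13.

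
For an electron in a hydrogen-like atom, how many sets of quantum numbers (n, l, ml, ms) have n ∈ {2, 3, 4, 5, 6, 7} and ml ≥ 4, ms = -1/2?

For each n in the range, tally the orbitals obeying ml ≥ 4:
n=5 → 1; n=6 → 3; n=7 → 6.
Orbitals: 1 + 3 + 6 = 10. With ms fixed to -1/2 there is one state per orbital, so 10 states.

10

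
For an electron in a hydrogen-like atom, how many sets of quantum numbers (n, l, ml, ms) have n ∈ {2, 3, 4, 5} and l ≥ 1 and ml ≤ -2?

20

Work shell by shell — for each n, count the (l, ml) pairs that satisfy l ≥ 1 and ml ≤ -2:
n=3 → 1; n=4 → 3; n=5 → 6.
Orbitals: 1 + 3 + 6 = 10. Including both spin states (ms = ±1/2) gives 2 × 10 = 20 states.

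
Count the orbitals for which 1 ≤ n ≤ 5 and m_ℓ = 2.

Work shell by shell — for each n, count the (ℓ, m_ℓ) pairs that satisfy m_ℓ = 2:
n=3 → 1; n=4 → 2; n=5 → 3.
Total orbitals: 1 + 2 + 3 = 6.

6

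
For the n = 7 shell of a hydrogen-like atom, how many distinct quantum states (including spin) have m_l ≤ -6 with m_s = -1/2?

1

The n = 7 shell has l = 0 through 6; check each.
Per l-value: l=6 → 1.
Orbitals: 1. With m_s fixed to a single value there is one state per orbital, giving 1 state.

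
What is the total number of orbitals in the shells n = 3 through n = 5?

Shell n has n² orbitals: 3²=9 + 4²=16 + 5²=25 = 50 orbitals.

50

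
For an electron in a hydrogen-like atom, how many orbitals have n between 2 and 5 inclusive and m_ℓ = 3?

3

Treat each shell separately and count matching orbitals:
n=4 → 1; n=5 → 2.
Total orbitals: 1 + 2 = 3.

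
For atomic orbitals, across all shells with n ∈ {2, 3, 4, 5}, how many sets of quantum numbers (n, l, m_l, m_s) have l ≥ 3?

Per-shell orbital counts meeting the constraint:
n=4 → 7; n=5 → 16.
Orbitals: 7 + 16 = 23. Including both spin states (m_s = ±1/2) gives 2 × 23 = 46 states.

46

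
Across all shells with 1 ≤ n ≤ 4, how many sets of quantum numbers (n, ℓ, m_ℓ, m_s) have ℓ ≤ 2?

46

For each n in the range, tally the orbitals obeying ℓ ≤ 2:
n=1 → 1; n=2 → 4; n=3 → 9; n=4 → 9.
Orbitals: 1 + 4 + 9 + 9 = 23. Including both spin states (m_s = ±1/2) gives 2 × 23 = 46 states.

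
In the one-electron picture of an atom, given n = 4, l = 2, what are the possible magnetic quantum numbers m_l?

-2, -1, 0, 1, 2

m_l takes every integer from −l to +l. With l = 2 that gives the 5 values -2, -1, 0, 1, 2.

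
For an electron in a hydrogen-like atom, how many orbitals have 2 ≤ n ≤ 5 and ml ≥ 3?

Treat each shell separately and count matching orbitals:
n=4 → 1; n=5 → 3.
Total orbitals: 1 + 3 = 4.

4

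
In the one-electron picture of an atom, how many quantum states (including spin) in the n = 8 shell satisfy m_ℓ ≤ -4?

For n = 8, ℓ ranges over 0 … 7.
Contributions: ℓ=4 → 1; ℓ=5 → 2; ℓ=6 → 3; ℓ=7 → 4.
Orbitals: 1 + 2 + 3 + 4 = 10. Each orbital carries two spin states, so 10 × 2 = 20 states.

20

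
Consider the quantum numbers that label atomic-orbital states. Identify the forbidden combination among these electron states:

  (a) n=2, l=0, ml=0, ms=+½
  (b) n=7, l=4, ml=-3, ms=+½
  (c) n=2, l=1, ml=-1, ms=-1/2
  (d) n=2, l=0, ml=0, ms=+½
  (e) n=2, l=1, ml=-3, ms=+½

(e)

(e) has |ml| = 3 > l = 1, violating −l ≤ ml ≤ l.
The remaining sets (a), (b), (c), (d) satisfy all four rules.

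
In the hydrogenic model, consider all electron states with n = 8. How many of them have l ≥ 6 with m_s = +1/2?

Per l-value: l=6 → 13; l=7 → 15.
Orbitals: 13 + 15 = 28. With m_s fixed to a single value there is one state per orbital, giving 28 states.

28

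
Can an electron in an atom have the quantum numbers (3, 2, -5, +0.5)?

Not allowed

The magnetic quantum number must satisfy −l ≤ m_l ≤ l. With l = 2, m_l can only be -2, -1, 0, 1, 2, so m_l = -5 is forbidden.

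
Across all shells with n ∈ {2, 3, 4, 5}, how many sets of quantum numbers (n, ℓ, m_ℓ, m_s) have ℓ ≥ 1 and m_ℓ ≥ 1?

Go shell by shell, enumerating (ℓ, m_ℓ) with ℓ ≥ 1 and m_ℓ ≥ 1:
n=2 → 1; n=3 → 3; n=4 → 6; n=5 → 10.
Orbitals: 1 + 3 + 6 + 10 = 20. Including both spin states (m_s = ±1/2) gives 2 × 20 = 40 states.

40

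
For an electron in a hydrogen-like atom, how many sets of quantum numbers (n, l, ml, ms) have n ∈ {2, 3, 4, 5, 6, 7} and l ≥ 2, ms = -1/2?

115

Work shell by shell — for each n, count the (l, ml) pairs that satisfy l ≥ 2:
n=3 → 5; n=4 → 12; n=5 → 21; n=6 → 32; n=7 → 45.
Orbitals: 5 + 12 + 21 + 32 + 45 = 115. With ms fixed to -1/2 there is one state per orbital, so 115 states.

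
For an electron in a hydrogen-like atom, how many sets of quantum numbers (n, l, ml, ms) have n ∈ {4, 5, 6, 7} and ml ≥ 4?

For each n in the range, tally the orbitals obeying ml ≥ 4:
n=5 → 1; n=6 → 3; n=7 → 6.
Orbitals: 1 + 3 + 6 = 10. Including both spin states (ms = ±1/2) gives 2 × 10 = 20 states.

20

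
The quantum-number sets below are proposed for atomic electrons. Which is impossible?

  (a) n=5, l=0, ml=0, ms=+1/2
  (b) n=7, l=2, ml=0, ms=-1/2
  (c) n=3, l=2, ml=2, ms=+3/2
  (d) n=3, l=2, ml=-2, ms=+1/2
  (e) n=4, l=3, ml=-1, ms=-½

(c) has ms = +3/2, but an electron's spin must be ±1/2.
The remaining sets (a), (b), (d), (e) satisfy all four rules.

(c)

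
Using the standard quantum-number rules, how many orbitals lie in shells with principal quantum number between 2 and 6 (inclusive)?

90

Shell n has n² orbitals: 2²=4 + 3²=9 + 4²=16 + 5²=25 + 6²=36 = 90 orbitals.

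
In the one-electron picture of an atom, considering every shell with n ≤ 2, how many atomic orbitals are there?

5

Total orbitals = 1² + 2² = 5.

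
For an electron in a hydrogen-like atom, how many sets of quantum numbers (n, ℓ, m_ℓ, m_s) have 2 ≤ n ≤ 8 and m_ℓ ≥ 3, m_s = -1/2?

35

For each n in the range, tally the orbitals obeying m_ℓ ≥ 3:
n=4 → 1; n=5 → 3; n=6 → 6; n=7 → 10; n=8 → 15.
Orbitals: 1 + 3 + 6 + 10 + 15 = 35. With m_s fixed to -1/2 there is one state per orbital, so 35 states.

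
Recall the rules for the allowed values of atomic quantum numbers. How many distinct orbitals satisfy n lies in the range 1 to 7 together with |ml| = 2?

Go shell by shell, enumerating (l, ml) with |ml| = 2:
n=3 → 2; n=4 → 4; n=5 → 6; n=6 → 8; n=7 → 10.
Total orbitals: 2 + 4 + 6 + 8 + 10 = 30.

30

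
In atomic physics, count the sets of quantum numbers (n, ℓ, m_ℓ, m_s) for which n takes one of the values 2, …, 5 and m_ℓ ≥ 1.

Work shell by shell — for each n, count the (ℓ, m_ℓ) pairs that satisfy m_ℓ ≥ 1:
n=2 → 1; n=3 → 3; n=4 → 6; n=5 → 10.
Orbitals: 1 + 3 + 6 + 10 = 20. Including both spin states (m_s = ±1/2) gives 2 × 20 = 40 states.

40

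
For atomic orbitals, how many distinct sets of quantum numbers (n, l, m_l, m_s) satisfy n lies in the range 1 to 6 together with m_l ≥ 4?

Per-shell orbital counts meeting the constraint:
n=5 → 1; n=6 → 3.
Orbitals: 1 + 3 = 4. Including both spin states (m_s = ±1/2) gives 2 × 4 = 8 states.

8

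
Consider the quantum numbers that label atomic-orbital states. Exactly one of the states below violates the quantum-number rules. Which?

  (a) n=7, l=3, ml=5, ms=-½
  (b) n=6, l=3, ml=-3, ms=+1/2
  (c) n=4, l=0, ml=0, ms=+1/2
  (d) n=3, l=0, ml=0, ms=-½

(a)

(a) has |ml| = 5 > l = 3, violating −l ≤ ml ≤ l.
The remaining sets (b), (c), (d) satisfy all four rules.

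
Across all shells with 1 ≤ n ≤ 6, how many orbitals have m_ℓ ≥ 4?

For each n in the range, tally the orbitals obeying m_ℓ ≥ 4:
n=5 → 1; n=6 → 3.
Total orbitals: 1 + 3 = 4.

4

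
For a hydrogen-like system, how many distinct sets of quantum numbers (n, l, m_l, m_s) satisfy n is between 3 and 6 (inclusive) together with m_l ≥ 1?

68

Count contributing orbitals for each principal shell:
n=3 → 3; n=4 → 6; n=5 → 10; n=6 → 15.
Orbitals: 3 + 6 + 10 + 15 = 34. Including both spin states (m_s = ±1/2) gives 2 × 34 = 68 states.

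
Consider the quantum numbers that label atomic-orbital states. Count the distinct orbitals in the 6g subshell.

A subshell has 2l+1 orbitals; with l = 4, that's 9.

9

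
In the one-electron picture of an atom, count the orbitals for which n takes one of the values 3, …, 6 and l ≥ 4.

29

For each n in the range, tally the orbitals obeying l ≥ 4:
n=5 → 9; n=6 → 20.
Total orbitals: 9 + 20 = 29.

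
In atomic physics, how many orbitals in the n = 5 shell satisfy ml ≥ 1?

10

Per l-value: l=1 → 1; l=2 → 2; l=3 → 3; l=4 → 4.
Total orbitals: 1 + 2 + 3 + 4 = 10.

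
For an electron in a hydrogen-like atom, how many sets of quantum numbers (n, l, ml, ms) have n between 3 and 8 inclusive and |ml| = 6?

Work shell by shell — for each n, count the (l, ml) pairs that satisfy |ml| = 6:
n=7 → 2; n=8 → 4.
Orbitals: 2 + 4 = 6. Including both spin states (ms = ±1/2) gives 2 × 6 = 12 states.

12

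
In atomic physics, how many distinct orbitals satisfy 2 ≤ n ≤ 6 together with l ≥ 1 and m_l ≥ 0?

For each n in the range, tally the orbitals obeying l ≥ 1 and m_l ≥ 0:
n=2 → 2; n=3 → 5; n=4 → 9; n=5 → 14; n=6 → 20.
Total orbitals: 2 + 5 + 9 + 14 + 20 = 50.

50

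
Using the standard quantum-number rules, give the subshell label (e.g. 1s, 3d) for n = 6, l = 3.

6f

l = 3 corresponds to the letter 'f', so the subshell is 6f.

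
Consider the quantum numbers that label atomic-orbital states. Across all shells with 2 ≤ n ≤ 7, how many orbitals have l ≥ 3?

Count contributing orbitals for each principal shell:
n=4 → 7; n=5 → 16; n=6 → 27; n=7 → 40.
Total orbitals: 7 + 16 + 27 + 40 = 90.

90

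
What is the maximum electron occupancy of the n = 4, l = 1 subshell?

A subshell with l = 1 has 2l+1 = 3 orbitals, each holding 2 electrons (spin ±1/2), so 3 × 2 = 6.

6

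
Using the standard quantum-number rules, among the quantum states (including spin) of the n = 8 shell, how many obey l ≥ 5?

78

The n = 8 shell has l = 0 through 7; check each.
The (l, ml) pairs meeting l ≥ 5 give: l=5 → 11; l=6 → 13; l=7 → 15.
Orbitals: 11 + 13 + 15 = 39. Each orbital carries two spin states, so 39 × 2 = 78 states.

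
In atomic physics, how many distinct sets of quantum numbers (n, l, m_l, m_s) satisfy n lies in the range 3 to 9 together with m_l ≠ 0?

476

Work shell by shell — for each n, count the (l, m_l) pairs that satisfy m_l ≠ 0:
n=3 → 6; n=4 → 12; n=5 → 20; n=6 → 30; n=7 → 42; n=8 → 56; n=9 → 72.
Orbitals: 6 + 12 + 20 + 30 + 42 + 56 + 72 = 238. Including both spin states (m_s = ±1/2) gives 2 × 238 = 476 states.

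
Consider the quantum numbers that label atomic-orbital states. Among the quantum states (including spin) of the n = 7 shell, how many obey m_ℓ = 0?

14

The n = 7 shell has ℓ = 0 through 6; check each.
Per ℓ-value: ℓ=0 → 1; ℓ=1 → 1; ℓ=2 → 1; ℓ=3 → 1; ℓ=4 → 1; ℓ=5 → 1; ℓ=6 → 1.
Orbitals: 1 + 1 + 1 + 1 + 1 + 1 + 1 = 7. Each orbital carries two spin states, so 7 × 2 = 14 states.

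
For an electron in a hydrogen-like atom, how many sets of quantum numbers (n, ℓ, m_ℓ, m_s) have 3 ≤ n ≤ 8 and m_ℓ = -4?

Per-shell orbital counts meeting the constraint:
n=5 → 1; n=6 → 2; n=7 → 3; n=8 → 4.
Orbitals: 1 + 2 + 3 + 4 = 10. Including both spin states (m_s = ±1/2) gives 2 × 10 = 20 states.

20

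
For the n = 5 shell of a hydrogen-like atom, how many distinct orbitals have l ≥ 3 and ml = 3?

Per l-value: l=3 → 1; l=4 → 1.
Total orbitals: 1 + 1 = 2.

2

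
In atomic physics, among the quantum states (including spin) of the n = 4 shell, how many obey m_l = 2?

For n = 4, l ranges over 0 … 3.
The (l, m_l) pairs meeting m_l = 2 give: l=2 → 1; l=3 → 1.
Orbitals: 1 + 1 = 2. Each orbital carries two spin states, so 2 × 2 = 4 states.

4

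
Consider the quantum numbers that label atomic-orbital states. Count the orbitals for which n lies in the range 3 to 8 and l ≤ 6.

184

Per-shell orbital counts meeting the constraint:
n=3 → 9; n=4 → 16; n=5 → 25; n=6 → 36; n=7 → 49; n=8 → 49.
Total orbitals: 9 + 16 + 25 + 36 + 49 + 49 = 184.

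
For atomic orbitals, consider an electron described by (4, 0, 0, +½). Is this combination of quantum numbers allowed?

Valid

n = 4 is a positive integer. l = 0 satisfies 0 ≤ l ≤ n−1 = 3. ml = 0 lies in the range −l … +l (here 0). ms = +1/2 is one of ±1/2.
All four constraints are satisfied.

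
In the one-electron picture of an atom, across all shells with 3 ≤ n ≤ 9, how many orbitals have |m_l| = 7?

6

Per-shell orbital counts meeting the constraint:
n=8 → 2; n=9 → 4.
Total orbitals: 2 + 4 = 6.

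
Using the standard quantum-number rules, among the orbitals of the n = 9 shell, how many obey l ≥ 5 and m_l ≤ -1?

The n = 9 shell has l = 0 through 8; check each.
The (l, m_l) pairs meeting l ≥ 5 and m_l ≤ -1 give: l=5 → 5; l=6 → 6; l=7 → 7; l=8 → 8.
Total orbitals: 5 + 6 + 7 + 8 = 26.

26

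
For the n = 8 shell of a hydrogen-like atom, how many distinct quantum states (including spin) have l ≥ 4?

96

Orbitals with l ≥ 4, by l: l=4 → 9; l=5 → 11; l=6 → 13; l=7 → 15.
Orbitals: 9 + 11 + 13 + 15 = 48. Each orbital carries two spin states, so 48 × 2 = 96 states.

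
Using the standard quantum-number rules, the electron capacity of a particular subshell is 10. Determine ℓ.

ℓ = 2 (d)

2(2ℓ+1) = 10 ⇒ 2ℓ+1 = 5 ⇒ ℓ = 2.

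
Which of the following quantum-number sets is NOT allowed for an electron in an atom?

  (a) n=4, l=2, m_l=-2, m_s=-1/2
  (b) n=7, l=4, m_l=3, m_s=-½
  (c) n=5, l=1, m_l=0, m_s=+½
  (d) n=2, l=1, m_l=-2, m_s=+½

(d) has |m_l| = 2 > l = 1, violating −l ≤ m_l ≤ l.
The remaining sets (a), (b), (c) satisfy all four rules.

(d)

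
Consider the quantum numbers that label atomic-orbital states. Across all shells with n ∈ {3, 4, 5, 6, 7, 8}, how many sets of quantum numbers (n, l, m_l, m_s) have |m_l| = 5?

Per-shell orbital counts meeting the constraint:
n=6 → 2; n=7 → 4; n=8 → 6.
Orbitals: 2 + 4 + 6 = 12. Including both spin states (m_s = ±1/2) gives 2 × 12 = 24 states.

24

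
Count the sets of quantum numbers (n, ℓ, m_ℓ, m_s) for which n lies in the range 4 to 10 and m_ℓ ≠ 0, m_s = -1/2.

322

Work shell by shell — for each n, count the (ℓ, m_ℓ) pairs that satisfy m_ℓ ≠ 0:
n=4 → 12; n=5 → 20; n=6 → 30; n=7 → 42; n=8 → 56; n=9 → 72; n=10 → 90.
Orbitals: 12 + 20 + 30 + 42 + 56 + 72 + 90 = 322. With m_s fixed to -1/2 there is one state per orbital, so 322 states.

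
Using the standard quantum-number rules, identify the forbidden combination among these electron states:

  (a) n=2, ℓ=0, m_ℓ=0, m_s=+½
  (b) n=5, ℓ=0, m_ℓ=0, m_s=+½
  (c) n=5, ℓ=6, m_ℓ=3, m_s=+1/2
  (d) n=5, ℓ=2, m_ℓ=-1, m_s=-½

(c)

(c) has ℓ = 6 ≥ n = 5, violating 0 ≤ ℓ ≤ n−1.
The remaining sets (a), (b), (d) satisfy all four rules.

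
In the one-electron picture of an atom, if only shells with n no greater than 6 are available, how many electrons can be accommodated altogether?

182

Total orbitals = 1² + 2² + 3² + 4² + 5² + 6² = 91. Doubling for spin gives 182 electrons.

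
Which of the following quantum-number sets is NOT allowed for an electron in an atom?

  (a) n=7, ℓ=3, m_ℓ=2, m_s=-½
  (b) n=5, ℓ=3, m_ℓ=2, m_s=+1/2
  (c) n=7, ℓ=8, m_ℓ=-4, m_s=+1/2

(c) has ℓ = 8 ≥ n = 7, violating 0 ≤ ℓ ≤ n−1.
The remaining sets (a), (b) satisfy all four rules.

(c)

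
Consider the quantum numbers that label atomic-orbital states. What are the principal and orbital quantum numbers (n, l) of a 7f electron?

n = 7, l = 3

The leading integer gives n = 7; the letter 'f' means l = 3.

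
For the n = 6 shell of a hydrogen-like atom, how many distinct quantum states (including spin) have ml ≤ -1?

With n = 6 the allowed l are 0, 1, …, 5.
Orbitals with ml ≤ -1, by l: l=1 → 1; l=2 → 2; l=3 → 3; l=4 → 4; l=5 → 5.
Orbitals: 1 + 2 + 3 + 4 + 5 = 15. Each orbital carries two spin states, so 15 × 2 = 30 states.

30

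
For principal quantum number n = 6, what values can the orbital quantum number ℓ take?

0, 1, 2, 3, 4, 5

ℓ is an integer with 0 ≤ ℓ ≤ n−1, so for n = 6: ℓ = 0, 1, 2, 3, 4, 5.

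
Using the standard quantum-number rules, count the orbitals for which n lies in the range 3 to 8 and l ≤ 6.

Treat each shell separately and count matching orbitals:
n=3 → 9; n=4 → 16; n=5 → 25; n=6 → 36; n=7 → 49; n=8 → 49.
Total orbitals: 9 + 16 + 25 + 36 + 49 + 49 = 184.

184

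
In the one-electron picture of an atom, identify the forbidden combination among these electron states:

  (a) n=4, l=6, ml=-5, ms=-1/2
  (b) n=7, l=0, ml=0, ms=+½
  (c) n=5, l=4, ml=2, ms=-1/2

(a)

(a) has l = 6 ≥ n = 4, violating 0 ≤ l ≤ n−1.
The remaining sets (b), (c) satisfy all four rules.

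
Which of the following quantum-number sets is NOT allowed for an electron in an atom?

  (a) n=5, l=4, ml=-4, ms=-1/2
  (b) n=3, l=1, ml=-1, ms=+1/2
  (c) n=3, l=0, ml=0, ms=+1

(c)

(c) has ms = +1, but an electron's spin must be ±1/2.
The remaining sets (a), (b) satisfy all four rules.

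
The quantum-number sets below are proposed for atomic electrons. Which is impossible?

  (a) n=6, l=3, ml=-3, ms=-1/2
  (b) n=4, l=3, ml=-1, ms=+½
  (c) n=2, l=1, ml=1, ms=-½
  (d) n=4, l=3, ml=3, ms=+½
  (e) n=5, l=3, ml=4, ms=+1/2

(e)

(e) has |ml| = 4 > l = 3, violating −l ≤ ml ≤ l.
The remaining sets (a), (b), (c), (d) satisfy all four rules.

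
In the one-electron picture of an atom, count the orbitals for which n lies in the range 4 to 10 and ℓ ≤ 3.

Go shell by shell, enumerating (ℓ, m_ℓ) with ℓ ≤ 3:
n=4 → 16; n=5 → 16; n=6 → 16; n=7 → 16; n=8 → 16; n=9 → 16; n=10 → 16.
Total orbitals: 16 + 16 + 16 + 16 + 16 + 16 + 16 = 112.

112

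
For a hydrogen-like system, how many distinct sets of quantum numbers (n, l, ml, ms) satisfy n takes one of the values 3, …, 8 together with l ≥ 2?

350

Go shell by shell, enumerating (l, ml) with l ≥ 2:
n=3 → 5; n=4 → 12; n=5 → 21; n=6 → 32; n=7 → 45; n=8 → 60.
Orbitals: 5 + 12 + 21 + 32 + 45 + 60 = 175. Including both spin states (ms = ±1/2) gives 2 × 175 = 350 states.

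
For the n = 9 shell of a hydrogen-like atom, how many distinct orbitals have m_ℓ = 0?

With n = 9 the allowed ℓ are 0, 1, …, 8.
Per ℓ-value: ℓ=0 → 1; ℓ=1 → 1; ℓ=2 → 1; ℓ=3 → 1; ℓ=4 → 1; ℓ=5 → 1; ℓ=6 → 1; ℓ=7 → 1; ℓ=8 → 1.
Total orbitals: 1 + 1 + 1 + 1 + 1 + 1 + 1 + 1 + 1 = 9.

9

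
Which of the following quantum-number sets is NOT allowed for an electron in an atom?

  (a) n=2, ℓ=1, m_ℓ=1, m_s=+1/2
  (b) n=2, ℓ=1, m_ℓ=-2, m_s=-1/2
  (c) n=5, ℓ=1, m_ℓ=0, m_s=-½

(b)

(b) has |m_ℓ| = 2 > ℓ = 1, violating −ℓ ≤ m_ℓ ≤ ℓ.
The remaining sets (a), (c) satisfy all four rules.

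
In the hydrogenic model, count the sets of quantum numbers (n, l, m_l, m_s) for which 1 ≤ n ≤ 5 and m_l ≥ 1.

Work shell by shell — for each n, count the (l, m_l) pairs that satisfy m_l ≥ 1:
n=2 → 1; n=3 → 3; n=4 → 6; n=5 → 10.
Orbitals: 1 + 3 + 6 + 10 = 20. Including both spin states (m_s = ±1/2) gives 2 × 20 = 40 states.

40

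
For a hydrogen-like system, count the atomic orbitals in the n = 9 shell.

81

The n = 9 shell contains n² = 9² = 81 orbitals.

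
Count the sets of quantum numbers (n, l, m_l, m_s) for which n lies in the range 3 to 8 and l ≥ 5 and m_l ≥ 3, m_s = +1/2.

22

Work shell by shell — for each n, count the (l, m_l) pairs that satisfy l ≥ 5 and m_l ≥ 3:
n=6 → 3; n=7 → 7; n=8 → 12.
Orbitals: 3 + 7 + 12 = 22. With m_s fixed to +1/2 there is one state per orbital, so 22 states.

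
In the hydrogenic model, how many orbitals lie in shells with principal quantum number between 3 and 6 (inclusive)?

Shell n has n² orbitals: 3²=9 + 4²=16 + 5²=25 + 6²=36 = 86 orbitals.

86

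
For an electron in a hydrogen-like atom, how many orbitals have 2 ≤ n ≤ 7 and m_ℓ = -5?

3

For each n in the range, tally the orbitals obeying m_ℓ = -5:
n=6 → 1; n=7 → 2.
Total orbitals: 1 + 2 = 3.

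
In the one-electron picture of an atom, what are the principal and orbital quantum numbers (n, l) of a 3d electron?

n = 3, l = 2

The leading integer gives n = 3; the letter 'd' means l = 2.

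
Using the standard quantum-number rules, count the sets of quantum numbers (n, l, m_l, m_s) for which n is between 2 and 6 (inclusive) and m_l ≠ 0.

140

Go shell by shell, enumerating (l, m_l) with m_l ≠ 0:
n=2 → 2; n=3 → 6; n=4 → 12; n=5 → 20; n=6 → 30.
Orbitals: 2 + 6 + 12 + 20 + 30 = 70. Including both spin states (m_s = ±1/2) gives 2 × 70 = 140 states.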